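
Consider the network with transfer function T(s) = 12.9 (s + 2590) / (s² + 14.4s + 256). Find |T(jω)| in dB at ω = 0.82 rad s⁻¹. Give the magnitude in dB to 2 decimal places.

|j0.82 + 2590| = √(0.82² + 2590²) = 2590
|(j0.82)² + 14.4(j0.82) + 256| = |255.33 + j11.808| = 255.6
|T(j0.82)| = 12.9 × 2590 / 255.6 = 130.72
20 log₁₀(130.72) = 42.327 dB

42.33 dB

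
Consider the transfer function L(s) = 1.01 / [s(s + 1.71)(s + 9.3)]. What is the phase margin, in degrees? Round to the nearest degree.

Gain crossover: |L(jω)| = 1 at ω ≈ 0.0635 rad/s.
∠L(j0.0635) = −90° − arctan(0.0635/1.71) − arctan(0.0635/9.3) ≈ -92.52°
PM = 180° + (-92.52°) = 87.48°

87 deg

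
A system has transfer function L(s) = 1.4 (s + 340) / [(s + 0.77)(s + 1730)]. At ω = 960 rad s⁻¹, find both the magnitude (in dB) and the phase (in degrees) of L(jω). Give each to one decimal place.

|L| = -62.5 dB, ∠L = -48.5°

|j960 + 340| = √(960² + 340²) = 1018
|j960 + 0.77| = √(960² + 0.77²) = 960
|j960 + 1730| = √(960² + 1730²) = 1979
|L(j960)| = 1.4 × 1018 / (960 × 1979) = 0.00075067
20 log₁₀(0.00075067) = -62.49 dB
∠(j960 + 340) = arctan(960/340) = 70.50°
∠(j960 + 0.77) = arctan(960/0.77) = 89.95°
∠(j960 + 1730) = arctan(960/1730) = 29.03°
∠L(j960) = 70.50° − (89.95° + 29.03°) = -48.48°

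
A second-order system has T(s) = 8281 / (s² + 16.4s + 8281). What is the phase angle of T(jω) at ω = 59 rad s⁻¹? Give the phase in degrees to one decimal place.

-11.4°

∠[(j59)² + 16.4(j59) + 8281] = ∠[4800 + j967.6] = 11.40°
∠T(j59) = −11.40° = -11.40°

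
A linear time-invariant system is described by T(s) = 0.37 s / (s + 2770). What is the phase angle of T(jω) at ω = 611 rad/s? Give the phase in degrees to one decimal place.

∠(j611) = 90.00°
∠(j611 + 2770) = arctan(611/2770) = 12.44°
∠T(j611) = 90.00° − 12.44° = 77.56°

77.6°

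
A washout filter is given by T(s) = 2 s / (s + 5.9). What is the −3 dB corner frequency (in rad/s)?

5.9 rad/s

For a single-pole high-pass, the −3 dB point is at the pole: ω = 5.9 rad/s.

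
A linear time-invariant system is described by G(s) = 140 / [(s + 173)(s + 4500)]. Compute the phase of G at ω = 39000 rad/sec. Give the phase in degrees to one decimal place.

-173.2°

∠(j39000 + 173) = arctan(39000/173) = 89.75°
∠(j39000 + 4500) = arctan(39000/4500) = 83.42°
∠G(j39000) = − (89.75° + 83.42°) = -173.16°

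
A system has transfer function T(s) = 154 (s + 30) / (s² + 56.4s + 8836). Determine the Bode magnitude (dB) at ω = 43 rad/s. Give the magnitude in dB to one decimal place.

0.8 dB

|j43 + 30| = √(43² + 30²) = 52.43
|(j43)² + 56.4(j43) + 8836| = |6987 + j2425.2| = 7396
|T(j43)| = 154 × 52.43 / 7396 = 1.0917
20 log₁₀(1.0917) = 0.76 dB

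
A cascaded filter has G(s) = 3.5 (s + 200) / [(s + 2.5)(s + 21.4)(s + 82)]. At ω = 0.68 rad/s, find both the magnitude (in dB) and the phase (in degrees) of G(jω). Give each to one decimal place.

|j0.68 + 200| = √(0.68² + 200²) = 200
|j0.68 + 2.5| = √(0.68² + 2.5²) = 2.591
|j0.68 + 21.4| = √(0.68² + 21.4²) = 21.41
|j0.68 + 82| = √(0.68² + 82²) = 82
|G(j0.68)| = 3.5 × 200 / (2.591 × 21.41 × 82) = 0.15389
20 log₁₀(0.15389) = -16.26 dB
∠(j0.68 + 200) = arctan(0.68/200) = 0.19°
∠(j0.68 + 2.5) = arctan(0.68/2.5) = 15.22°
∠(j0.68 + 21.4) = arctan(0.68/21.4) = 1.82°
∠(j0.68 + 82) = arctan(0.68/82) = 0.48°
∠G(j0.68) = 0.19° − (15.22° + 1.82° + 0.48°) = -17.32°

|G| = -16.3 dB, ∠G = -17.3°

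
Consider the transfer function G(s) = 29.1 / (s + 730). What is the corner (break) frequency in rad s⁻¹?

The single real pole at s = −730 gives a corner at ω = 730 rad s⁻¹.

730 rad s⁻¹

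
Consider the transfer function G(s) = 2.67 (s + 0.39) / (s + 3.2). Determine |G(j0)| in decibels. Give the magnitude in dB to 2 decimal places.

-9.75 dB

G(0) = 2.67 × 0.39 / 3.2 = 0.32541
20 log₁₀(0.32541) = -9.751 dB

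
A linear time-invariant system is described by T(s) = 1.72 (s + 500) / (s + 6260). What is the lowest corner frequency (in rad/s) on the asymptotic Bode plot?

Break frequencies occur at each pole and zero magnitude: 500 rad/s, 6260 rad/s.
The lowest is 500 rad/s.

500 rad/s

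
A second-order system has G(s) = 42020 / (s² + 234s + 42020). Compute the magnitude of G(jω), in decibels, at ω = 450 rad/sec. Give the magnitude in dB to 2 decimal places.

-13.19 dB

|(j450)² + 234(j450) + 42020| = |-1.6048e+05 + j1.053e+05| = 1.919e+05
|G(j450)| = 42020 / 1.919e+05 = 0.21892
20 log₁₀(0.21892) = -13.194 dB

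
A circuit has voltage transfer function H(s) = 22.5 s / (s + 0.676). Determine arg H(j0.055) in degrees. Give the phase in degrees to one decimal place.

85.3°

∠(j0.055) = 90.00°
∠(j0.055 + 0.676) = arctan(0.055/0.676) = 4.65°
∠H(j0.055) = 90.00° − 4.65° = 85.35°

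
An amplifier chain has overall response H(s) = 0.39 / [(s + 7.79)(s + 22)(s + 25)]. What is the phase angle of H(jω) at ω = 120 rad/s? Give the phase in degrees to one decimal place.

-244.1°

∠(j120 + 7.79) = arctan(120/7.79) = 86.29°
∠(j120 + 22) = arctan(120/22) = 79.61°
∠(j120 + 25) = arctan(120/25) = 78.23°
∠H(j120) = − (86.29° + 79.61° + 78.23°) = -244.13°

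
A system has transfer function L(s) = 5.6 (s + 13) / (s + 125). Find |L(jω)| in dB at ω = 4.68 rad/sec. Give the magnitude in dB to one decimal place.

-4.2 dB

|j4.68 + 13| = √(4.68² + 13²) = 13.82
|j4.68 + 125| = √(4.68² + 125²) = 125.1
|L(j4.68)| = 5.6 × 13.82 / 125.1 = 0.61856
20 log₁₀(0.61856) = -4.17 dB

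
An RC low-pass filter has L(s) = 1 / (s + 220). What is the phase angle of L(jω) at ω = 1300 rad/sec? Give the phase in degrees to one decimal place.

-80.4 deg

∠(j1300 + 220) = arctan(1300/220) = 80.39°
∠L(j1300) = −80.39° = -80.39°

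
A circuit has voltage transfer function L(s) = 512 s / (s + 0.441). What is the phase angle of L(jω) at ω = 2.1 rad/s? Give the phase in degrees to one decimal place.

11.9°

∠(j2.1) = 90.00°
∠(j2.1 + 0.441) = arctan(2.1/0.441) = 78.14°
∠L(j2.1) = 90.00° − 78.14° = 11.86°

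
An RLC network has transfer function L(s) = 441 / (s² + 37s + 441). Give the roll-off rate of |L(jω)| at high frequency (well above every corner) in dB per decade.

-40 dB/decade

With 0 zeros and 2 poles, the high-frequency asymptotic slope is 20 × (0 − 2) = -40 dB/decade.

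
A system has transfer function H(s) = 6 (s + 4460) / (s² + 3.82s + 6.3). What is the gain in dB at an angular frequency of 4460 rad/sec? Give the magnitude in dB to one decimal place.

-54.4 dB

|j4460 + 4460| = √(4460² + 4460²) = 6307
|(j4460)² + 3.82(j4460) + 6.3| = |-1.9892e+07 + j17037| = 1.989e+07
|H(j4460)| = 6 × 6307 / 1.989e+07 = 0.0019025
20 log₁₀(0.0019025) = -54.41 dB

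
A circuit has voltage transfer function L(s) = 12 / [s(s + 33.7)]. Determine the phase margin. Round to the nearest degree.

89°

Gain crossover: |L(jω)| = 1 at ω ≈ 0.356 rad/sec.
∠L(j0.356) = −90° − arctan(0.356/33.7) ≈ -90.61°
PM = 180° + (-90.61°) = 89.39°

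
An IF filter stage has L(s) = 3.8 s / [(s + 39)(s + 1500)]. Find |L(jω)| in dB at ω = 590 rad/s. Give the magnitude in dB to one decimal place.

-52.6 dB

|j590| = 590
|j590 + 39| = √(590² + 39²) = 591.3
|j590 + 1500| = √(590² + 1500²) = 1612
|L(j590)| = 3.8 × 590 / (591.3 × 1612) = 0.0023524
20 log₁₀(0.0023524) = -52.57 dB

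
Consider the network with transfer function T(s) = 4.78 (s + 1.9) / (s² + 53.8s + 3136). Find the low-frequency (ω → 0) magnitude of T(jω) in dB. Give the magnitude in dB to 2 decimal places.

T(0) = 4.78 × 1.9 / 3136 = 0.002896
20 log₁₀(0.002896) = -50.764 dB

-50.76 dB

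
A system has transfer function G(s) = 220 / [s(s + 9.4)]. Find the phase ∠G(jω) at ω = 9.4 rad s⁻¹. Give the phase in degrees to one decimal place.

∠(j9.4 + 9.4) = arctan(9.4/9.4) = 45.00°
∠(j9.4) = 90.00°
∠G(j9.4) = − (45.00° + 90.00°) = -135.00°

-135.0°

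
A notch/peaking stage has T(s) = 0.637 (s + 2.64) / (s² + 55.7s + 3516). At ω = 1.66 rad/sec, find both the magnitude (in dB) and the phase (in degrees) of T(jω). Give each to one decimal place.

|T| = -65.0 dB, ∠T = 30.7 deg

|j1.66 + 2.64| = √(1.66² + 2.64²) = 3.119
|(j1.66)² + 55.7(j1.66) + 3516| = |3513.2 + j92.462| = 3514
|T(j1.66)| = 0.637 × 3.119 / 3514 = 0.00056524
20 log₁₀(0.00056524) = -64.96 dB
∠(j1.66 + 2.64) = arctan(1.66/2.64) = 32.16°
∠[(j1.66)² + 55.7(j1.66) + 3516] = ∠[3513.2 + j92.462] = 1.51°
∠T(j1.66) = 32.16° − 1.51° = 30.65°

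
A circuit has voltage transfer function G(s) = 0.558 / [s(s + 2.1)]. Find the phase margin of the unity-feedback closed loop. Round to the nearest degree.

Gain crossover: |G(jω)| = 1 at ω ≈ 0.264 rad/sec.
∠G(j0.264) = −90° − arctan(0.264/2.1) ≈ -97.16°
PM = 180° + (-97.16°) = 82.84°

83°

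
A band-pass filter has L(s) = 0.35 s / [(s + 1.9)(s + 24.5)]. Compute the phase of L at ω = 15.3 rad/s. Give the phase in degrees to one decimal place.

∠(j15.3) = 90.00°
∠(j15.3 + 1.9) = arctan(15.3/1.9) = 82.92°
∠(j15.3 + 24.5) = arctan(15.3/24.5) = 31.98°
∠L(j15.3) = 90.00° − (82.92° + 31.98°) = -24.91°

-24.9°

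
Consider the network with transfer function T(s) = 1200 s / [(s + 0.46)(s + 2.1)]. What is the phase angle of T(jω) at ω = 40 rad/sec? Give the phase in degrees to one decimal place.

-86.3°

∠(j40) = 90.00°
∠(j40 + 0.46) = arctan(40/0.46) = 89.34°
∠(j40 + 2.1) = arctan(40/2.1) = 86.99°
∠T(j40) = 90.00° − (89.34° + 86.99°) = -86.34°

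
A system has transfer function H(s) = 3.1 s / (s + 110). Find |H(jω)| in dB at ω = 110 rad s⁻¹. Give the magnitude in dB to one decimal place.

6.8 dB

|j110| = 110
|j110 + 110| = √(110² + 110²) = 155.6
|H(j110)| = 3.1 × 110 / 155.6 = 2.192
20 log₁₀(2.192) = 6.82 dB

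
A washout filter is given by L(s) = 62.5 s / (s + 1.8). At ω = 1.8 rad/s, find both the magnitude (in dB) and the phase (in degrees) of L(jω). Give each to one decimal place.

|j1.8| = 1.8
|j1.8 + 1.8| = √(1.8² + 1.8²) = 2.546
|L(j1.8)| = 62.5 × 1.8 / 2.546 = 44.194
20 log₁₀(44.194) = 32.91 dB
∠(j1.8) = 90.00°
∠(j1.8 + 1.8) = arctan(1.8/1.8) = 45.00°
∠L(j1.8) = 90.00° − 45.00° = 45.00°

|L| = 32.9 dB, ∠L = 45.0°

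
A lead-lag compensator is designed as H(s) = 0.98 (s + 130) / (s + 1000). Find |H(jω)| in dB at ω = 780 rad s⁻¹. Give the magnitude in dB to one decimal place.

-4.3 dB

|j780 + 130| = √(780² + 130²) = 790.8
|j780 + 1000| = √(780² + 1000²) = 1268
|H(j780)| = 0.98 × 790.8 / 1268 = 0.61105
20 log₁₀(0.61105) = -4.28 dB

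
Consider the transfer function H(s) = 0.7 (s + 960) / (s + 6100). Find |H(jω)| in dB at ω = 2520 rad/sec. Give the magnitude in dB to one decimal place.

|j2520 + 960| = √(2520² + 960²) = 2697
|j2520 + 6100| = √(2520² + 6100²) = 6600
|H(j2520)| = 0.7 × 2697 / 6600 = 0.28601
20 log₁₀(0.28601) = -10.87 dB

-10.9 dB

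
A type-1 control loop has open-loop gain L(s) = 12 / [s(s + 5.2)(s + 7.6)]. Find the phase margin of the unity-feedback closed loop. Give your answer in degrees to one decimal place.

84.4°

Gain crossover: |L(jω)| = 1 at ω ≈ 0.303 rad/s.
∠L(j0.303) = −90° − arctan(0.303/5.2) − arctan(0.303/7.6) ≈ -95.62°
PM = 180° + (-95.62°) = 84.38°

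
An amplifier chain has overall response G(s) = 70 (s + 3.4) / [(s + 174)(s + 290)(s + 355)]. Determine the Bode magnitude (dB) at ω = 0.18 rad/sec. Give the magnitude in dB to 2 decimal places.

|j0.18 + 3.4| = √(0.18² + 3.4²) = 3.405
|j0.18 + 174| = √(0.18² + 174²) = 174
|j0.18 + 290| = √(0.18² + 290²) = 290
|j0.18 + 355| = √(0.18² + 355²) = 355
|G(j0.18)| = 70 × 3.405 / (174 × 290 × 355) = 1.3305e-05
20 log₁₀(1.3305e-05) = -97.520 dB

-97.52 dB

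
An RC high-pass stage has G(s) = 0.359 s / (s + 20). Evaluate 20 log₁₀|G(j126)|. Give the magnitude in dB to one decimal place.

-9.0 dB

|j126| = 126
|j126 + 20| = √(126² + 20²) = 127.6
|G(j126)| = 0.359 × 126 / 127.6 = 0.35456
20 log₁₀(0.35456) = -9.01 dB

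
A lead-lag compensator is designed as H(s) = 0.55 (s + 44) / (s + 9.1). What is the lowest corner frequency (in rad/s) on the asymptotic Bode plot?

9.1 rad/s

Break frequencies occur at each pole and zero magnitude: 9.1 rad/s, 44 rad/s.
The lowest is 9.1 rad/s.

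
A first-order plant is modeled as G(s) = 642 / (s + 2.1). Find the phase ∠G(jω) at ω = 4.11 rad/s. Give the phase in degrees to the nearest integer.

-63 deg

∠(j4.11 + 2.1) = arctan(4.11/2.1) = 62.94°
∠G(j4.11) = −62.94° = -62.94°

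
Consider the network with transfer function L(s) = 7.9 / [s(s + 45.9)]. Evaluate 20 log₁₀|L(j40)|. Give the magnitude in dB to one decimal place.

|j40 + 45.9| = √(40² + 45.9²) = 60.88
|j40| = 40
|L(j40)| = 7.9 / (60.88 × 40) = 0.0032439
20 log₁₀(0.0032439) = -49.78 dB

-49.8 dB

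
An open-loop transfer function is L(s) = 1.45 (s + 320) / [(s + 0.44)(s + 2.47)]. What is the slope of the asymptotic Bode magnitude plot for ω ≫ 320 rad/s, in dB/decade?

-20 dB/decade

With 1 zero and 2 poles, the high-frequency asymptotic slope is 20 × (1 − 2) = -20 dB/decade.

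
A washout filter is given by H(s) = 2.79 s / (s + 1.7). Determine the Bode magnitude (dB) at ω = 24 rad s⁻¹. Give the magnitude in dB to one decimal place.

|j24| = 24
|j24 + 1.7| = √(24² + 1.7²) = 24.06
|H(j24)| = 2.79 × 24 / 24.06 = 2.783
20 log₁₀(2.783) = 8.89 dB

8.9 dB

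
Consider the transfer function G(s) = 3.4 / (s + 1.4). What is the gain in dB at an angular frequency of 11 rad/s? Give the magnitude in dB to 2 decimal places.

|j11 + 1.4| = √(11² + 1.4²) = 11.09
|G(j11)| = 3.4 / 11.09 = 0.30662
20 log₁₀(0.30662) = -10.268 dB

-10.27 dB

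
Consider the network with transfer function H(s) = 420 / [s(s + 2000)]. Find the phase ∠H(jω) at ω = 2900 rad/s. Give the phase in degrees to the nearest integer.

-145°

∠(j2900 + 2000) = arctan(2900/2000) = 55.41°
∠(j2900) = 90.00°
∠H(j2900) = − (55.41° + 90.00°) = -145.41°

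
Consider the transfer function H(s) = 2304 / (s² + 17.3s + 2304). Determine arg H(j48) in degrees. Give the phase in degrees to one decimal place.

-90.0°

∠[(j48)² + 17.3(j48) + 2304] = ∠[0 + j830.4] = 90.00°
∠H(j48) = −90.00° = -90.00°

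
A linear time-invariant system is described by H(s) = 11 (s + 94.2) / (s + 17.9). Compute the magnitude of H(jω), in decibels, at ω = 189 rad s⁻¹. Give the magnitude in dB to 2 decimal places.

|j189 + 94.2| = √(189² + 94.2²) = 211.2
|j189 + 17.9| = √(189² + 17.9²) = 189.8
|H(j189)| = 11 × 211.2 / 189.8 = 12.236
20 log₁₀(12.236) = 21.753 dB

21.75 dB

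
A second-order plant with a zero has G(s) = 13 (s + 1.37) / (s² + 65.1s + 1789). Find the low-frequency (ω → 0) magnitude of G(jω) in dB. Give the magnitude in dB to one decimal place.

-40.0 dB

G(0) = 13 × 1.37 / 1789 = 0.0099553
20 log₁₀(0.0099553) = -40.04 dB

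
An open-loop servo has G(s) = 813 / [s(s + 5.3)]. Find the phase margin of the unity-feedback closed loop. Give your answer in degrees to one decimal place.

Gain crossover: |G(jω)| = 1 at ω ≈ 28.3 rad s⁻¹.
∠G(j28.3) = −90° − arctan(28.3/5.3) ≈ -169.38°
PM = 180° + (-169.38°) = 10.62°

10.6°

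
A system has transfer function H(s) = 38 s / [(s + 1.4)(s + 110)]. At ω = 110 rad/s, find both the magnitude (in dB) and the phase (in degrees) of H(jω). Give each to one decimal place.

|j110| = 110
|j110 + 1.4| = √(110² + 1.4²) = 110
|j110 + 110| = √(110² + 110²) = 155.6
|H(j110)| = 38 × 110 / (110 × 155.6) = 0.24425
20 log₁₀(0.24425) = -12.24 dB
∠(j110) = 90.00°
∠(j110 + 1.4) = arctan(110/1.4) = 89.27°
∠(j110 + 110) = arctan(110/110) = 45.00°
∠H(j110) = 90.00° − (89.27° + 45.00°) = -44.27°

|H| = -12.2 dB, ∠H = -44.3 deg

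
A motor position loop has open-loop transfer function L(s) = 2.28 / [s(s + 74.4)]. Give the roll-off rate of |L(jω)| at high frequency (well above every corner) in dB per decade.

-40 dB/decade

With 0 zeros and 2 poles, the high-frequency asymptotic slope is 20 × (0 − 2) = -40 dB/decade.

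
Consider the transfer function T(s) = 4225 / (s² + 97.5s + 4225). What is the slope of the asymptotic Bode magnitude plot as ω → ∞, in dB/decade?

With 0 zeros and 2 poles, the high-frequency asymptotic slope is 20 × (0 − 2) = -40 dB/decade.

-40 dB/decade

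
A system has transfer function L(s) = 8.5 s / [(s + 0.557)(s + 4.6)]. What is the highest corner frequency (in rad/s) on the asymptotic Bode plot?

Break frequencies occur at each pole and zero magnitude: 0.557 rad/s, 4.6 rad/s.
The highest is 4.6 rad/s.

4.6 rad/s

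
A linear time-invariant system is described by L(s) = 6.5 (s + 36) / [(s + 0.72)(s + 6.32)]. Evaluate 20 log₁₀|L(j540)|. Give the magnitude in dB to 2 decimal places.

-38.37 dB

|j540 + 36| = √(540² + 36²) = 541.2
|j540 + 0.72| = √(540² + 0.72²) = 540
|j540 + 6.32| = √(540² + 6.32²) = 540
|L(j540)| = 6.5 × 541.2 / (540 × 540) = 0.012063
20 log₁₀(0.012063) = -38.371 dB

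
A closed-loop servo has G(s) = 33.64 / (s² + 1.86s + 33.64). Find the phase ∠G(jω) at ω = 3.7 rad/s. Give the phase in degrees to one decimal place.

∠[(j3.7)² + 1.86(j3.7) + 33.64] = ∠[19.95 + j6.882] = 19.03°
∠G(j3.7) = −19.03° = -19.03°

-19.0 deg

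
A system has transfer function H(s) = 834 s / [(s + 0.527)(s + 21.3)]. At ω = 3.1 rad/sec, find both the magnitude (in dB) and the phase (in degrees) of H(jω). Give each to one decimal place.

|j3.1| = 3.1
|j3.1 + 0.527| = √(3.1² + 0.527²) = 3.144
|j3.1 + 21.3| = √(3.1² + 21.3²) = 21.52
|H(j3.1)| = 834 × 3.1 / (3.144 × 21.52) = 38.199
20 log₁₀(38.199) = 31.64 dB
∠(j3.1) = 90.00°
∠(j3.1 + 0.527) = arctan(3.1/0.527) = 80.35°
∠(j3.1 + 21.3) = arctan(3.1/21.3) = 8.28°
∠H(j3.1) = 90.00° − (80.35° + 8.28°) = 1.37°

|H| = 31.6 dB, ∠H = 1.4°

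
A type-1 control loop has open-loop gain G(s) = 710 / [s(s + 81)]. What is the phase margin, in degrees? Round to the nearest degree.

84°

Gain crossover: |G(jω)| = 1 at ω ≈ 8.72 rad/s.
∠G(j8.72) = −90° − arctan(8.72/81) ≈ -96.14°
PM = 180° + (-96.14°) = 83.86°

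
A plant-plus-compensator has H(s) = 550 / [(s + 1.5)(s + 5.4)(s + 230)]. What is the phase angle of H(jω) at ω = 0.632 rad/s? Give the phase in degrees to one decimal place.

-29.7°

∠(j0.632 + 1.5) = arctan(0.632/1.5) = 22.85°
∠(j0.632 + 5.4) = arctan(0.632/5.4) = 6.68°
∠(j0.632 + 230) = arctan(0.632/230) = 0.16°
∠H(j0.632) = − (22.85° + 6.68° + 0.16°) = -29.68°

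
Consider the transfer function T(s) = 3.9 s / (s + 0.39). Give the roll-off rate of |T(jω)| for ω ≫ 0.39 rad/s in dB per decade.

With 1 zero and 1 pole, the high-frequency asymptotic slope is 20 × (1 − 1) = 0 dB/decade.

0 dB/decade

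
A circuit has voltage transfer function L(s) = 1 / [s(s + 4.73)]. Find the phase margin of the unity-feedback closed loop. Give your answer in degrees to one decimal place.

Gain crossover: |L(jω)| = 1 at ω ≈ 0.211 rad s⁻¹.
∠L(j0.211) = −90° − arctan(0.211/4.73) ≈ -92.56°
PM = 180° + (-92.56°) = 87.44°

87.4°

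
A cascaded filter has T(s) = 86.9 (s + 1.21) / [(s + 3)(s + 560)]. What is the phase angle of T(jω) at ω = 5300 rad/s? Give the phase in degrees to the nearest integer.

∠(j5300 + 1.21) = arctan(5300/1.21) = 89.99°
∠(j5300 + 3) = arctan(5300/3) = 89.97°
∠(j5300 + 560) = arctan(5300/560) = 83.97°
∠T(j5300) = 89.99° − (89.97° + 83.97°) = -83.95°

-84°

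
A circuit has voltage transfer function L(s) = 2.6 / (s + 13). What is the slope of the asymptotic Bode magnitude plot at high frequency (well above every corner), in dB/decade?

With 0 zeros and 1 pole, the high-frequency asymptotic slope is 20 × (0 − 1) = -20 dB/decade.

-20 dB/decade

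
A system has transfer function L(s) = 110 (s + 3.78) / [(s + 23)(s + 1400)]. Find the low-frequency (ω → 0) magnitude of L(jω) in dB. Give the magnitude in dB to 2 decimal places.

L(0) = 110 × 3.78 / (23 × 1400) = 0.012913
20 log₁₀(0.012913) = -37.779 dB

-37.78 dB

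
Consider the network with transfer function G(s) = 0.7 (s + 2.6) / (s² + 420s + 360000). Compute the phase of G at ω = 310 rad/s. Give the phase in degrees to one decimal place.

63.3°

∠(j310 + 2.6) = arctan(310/2.6) = 89.52°
∠[(j310)² + 420(j310) + 360000] = ∠[2.639e+05 + j1.302e+05] = 26.26°
∠G(j310) = 89.52° − 26.26° = 63.26°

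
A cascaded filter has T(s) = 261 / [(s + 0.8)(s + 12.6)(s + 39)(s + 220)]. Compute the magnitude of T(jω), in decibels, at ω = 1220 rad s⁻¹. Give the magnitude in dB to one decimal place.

|j1220 + 0.8| = √(1220² + 0.8²) = 1220
|j1220 + 12.6| = √(1220² + 12.6²) = 1220
|j1220 + 39| = √(1220² + 39²) = 1221
|j1220 + 220| = √(1220² + 220²) = 1240
|T(j1220)| = 261 / (1220 × 1220 × 1221 × 1240) = 1.1588e-10
20 log₁₀(1.1588e-10) = -198.72 dB

-198.7 dB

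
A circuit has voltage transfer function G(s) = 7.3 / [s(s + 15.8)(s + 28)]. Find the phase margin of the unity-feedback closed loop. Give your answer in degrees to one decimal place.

Gain crossover: |G(jω)| = 1 at ω ≈ 0.0165 rad/sec.
∠G(j0.0165) = −90° − arctan(0.0165/15.8) − arctan(0.0165/28) ≈ -90.09°
PM = 180° + (-90.09°) = 89.91°

89.9°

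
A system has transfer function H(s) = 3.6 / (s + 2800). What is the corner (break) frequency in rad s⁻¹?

The single real pole at s = −2800 gives a corner at ω = 2800 rad s⁻¹.

2800 rad s⁻¹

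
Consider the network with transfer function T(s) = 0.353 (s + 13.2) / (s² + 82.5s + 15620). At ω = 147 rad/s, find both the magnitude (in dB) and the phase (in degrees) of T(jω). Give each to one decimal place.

|T| = -48.3 dB, ∠T = -31.4°

|j147 + 13.2| = √(147² + 13.2²) = 147.6
|(j147)² + 82.5(j147) + 15620| = |-5989 + j12128| = 1.353e+04
|T(j147)| = 0.353 × 147.6 / 1.353e+04 = 0.0038519
20 log₁₀(0.0038519) = -48.29 dB
∠(j147 + 13.2) = arctan(147/13.2) = 84.87°
∠[(j147)² + 82.5(j147) + 15620] = ∠[-5989 + j12128] = 116.28°
∠T(j147) = 84.87° − 116.28° = -31.41°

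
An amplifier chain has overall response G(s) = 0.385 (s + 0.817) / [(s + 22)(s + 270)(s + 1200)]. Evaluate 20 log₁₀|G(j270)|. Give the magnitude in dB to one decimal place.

-121.8 dB

|j270 + 0.817| = √(270² + 0.817²) = 270
|j270 + 22| = √(270² + 22²) = 270.9
|j270 + 270| = √(270² + 270²) = 381.8
|j270 + 1200| = √(270² + 1200²) = 1230
|G(j270)| = 0.385 × 270 / (270.9 × 381.8 × 1230) = 8.1704e-07
20 log₁₀(8.1704e-07) = -121.76 dB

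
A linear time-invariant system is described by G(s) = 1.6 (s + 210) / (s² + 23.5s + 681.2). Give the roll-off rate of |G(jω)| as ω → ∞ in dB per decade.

With 1 zero and 2 poles, the high-frequency asymptotic slope is 20 × (1 − 2) = -20 dB/decade.

-20 dB/decade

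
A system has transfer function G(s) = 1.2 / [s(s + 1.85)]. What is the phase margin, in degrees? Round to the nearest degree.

72°

Gain crossover: |G(jω)| = 1 at ω ≈ 0.615 rad/sec.
∠G(j0.615) = −90° − arctan(0.615/1.85) ≈ -108.40°
PM = 180° + (-108.40°) = 71.60°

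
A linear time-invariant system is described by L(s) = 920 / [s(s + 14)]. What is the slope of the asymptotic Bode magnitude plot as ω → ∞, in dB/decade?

-40 dB/decade

With 0 zeros and 2 poles, the high-frequency asymptotic slope is 20 × (0 − 2) = -40 dB/decade.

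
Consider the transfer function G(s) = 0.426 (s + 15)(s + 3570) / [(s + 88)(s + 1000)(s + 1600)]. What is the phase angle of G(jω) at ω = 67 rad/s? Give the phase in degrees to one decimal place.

∠(j67 + 15) = arctan(67/15) = 77.38°
∠(j67 + 3570) = arctan(67/3570) = 1.08°
∠(j67 + 88) = arctan(67/88) = 37.28°
∠(j67 + 1000) = arctan(67/1000) = 3.83°
∠(j67 + 1600) = arctan(67/1600) = 2.40°
∠G(j67) = 77.38° + 1.08° − (37.28° + 3.83° + 2.40°) = 34.94°

34.9°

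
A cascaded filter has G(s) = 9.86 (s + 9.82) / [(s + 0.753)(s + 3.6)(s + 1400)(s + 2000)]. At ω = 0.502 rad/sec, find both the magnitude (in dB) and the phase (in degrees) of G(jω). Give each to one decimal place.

|j0.502 + 9.82| = √(0.502² + 9.82²) = 9.833
|j0.502 + 0.753| = √(0.502² + 0.753²) = 0.905
|j0.502 + 3.6| = √(0.502² + 3.6²) = 3.635
|j0.502 + 1400| = √(0.502² + 1400²) = 1400
|j0.502 + 2000| = √(0.502² + 2000²) = 2000
|G(j0.502)| = 9.86 × 9.833 / (0.905 × 3.635 × 1400 × 2000) = 1.0526e-05
20 log₁₀(1.0526e-05) = -99.55 dB
∠(j0.502 + 9.82) = arctan(0.502/9.82) = 2.93°
∠(j0.502 + 0.753) = arctan(0.502/0.753) = 33.69°
∠(j0.502 + 3.6) = arctan(0.502/3.6) = 7.94°
∠(j0.502 + 1400) = arctan(0.502/1400) = 0.02°
∠(j0.502 + 2000) = arctan(0.502/2000) = 0.01°
∠G(j0.502) = 2.93° − (33.69° + 7.94° + 0.02° + 0.01°) = -38.74°

|G| = -99.6 dB, ∠G = -38.7°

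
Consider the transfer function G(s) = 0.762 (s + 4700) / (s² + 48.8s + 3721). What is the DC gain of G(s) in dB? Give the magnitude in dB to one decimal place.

G(0) = 0.762 × 4700 / 3721 = 0.96248
20 log₁₀(0.96248) = -0.33 dB

-0.3 dB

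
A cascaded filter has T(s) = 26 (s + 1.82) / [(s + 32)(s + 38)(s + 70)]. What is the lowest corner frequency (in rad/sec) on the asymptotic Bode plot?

Break frequencies occur at each pole and zero magnitude: 1.82 rad/sec, 32 rad/sec, 38 rad/sec, 70 rad/sec.
The lowest is 1.82 rad/sec.

1.82 rad/sec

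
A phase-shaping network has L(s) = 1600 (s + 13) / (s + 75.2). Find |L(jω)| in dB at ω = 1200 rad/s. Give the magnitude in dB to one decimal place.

|j1200 + 13| = √(1200² + 13²) = 1200
|j1200 + 75.2| = √(1200² + 75.2²) = 1202
|L(j1200)| = 1600 × 1200 / 1202 = 1597
20 log₁₀(1597) = 64.07 dB

64.1 dB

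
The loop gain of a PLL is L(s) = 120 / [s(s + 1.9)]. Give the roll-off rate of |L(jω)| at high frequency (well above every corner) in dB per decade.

-40 dB/decade

With 0 zeros and 2 poles, the high-frequency asymptotic slope is 20 × (0 − 2) = -40 dB/decade.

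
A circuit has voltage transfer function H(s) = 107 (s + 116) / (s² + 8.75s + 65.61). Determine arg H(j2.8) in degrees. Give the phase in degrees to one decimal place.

∠(j2.8 + 116) = arctan(2.8/116) = 1.38°
∠[(j2.8)² + 8.75(j2.8) + 65.61] = ∠[57.77 + j24.5] = 22.98°
∠H(j2.8) = 1.38° − 22.98° = -21.60°

-21.6°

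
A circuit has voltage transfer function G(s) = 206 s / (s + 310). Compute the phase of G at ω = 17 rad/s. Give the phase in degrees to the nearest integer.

87 deg

∠(j17) = 90.00°
∠(j17 + 310) = arctan(17/310) = 3.14°
∠G(j17) = 90.00° − 3.14° = 86.86°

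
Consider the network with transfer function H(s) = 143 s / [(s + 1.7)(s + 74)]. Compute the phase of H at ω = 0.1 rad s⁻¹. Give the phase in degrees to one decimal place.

∠(j0.1) = 90.00°
∠(j0.1 + 1.7) = arctan(0.1/1.7) = 3.37°
∠(j0.1 + 74) = arctan(0.1/74) = 0.08°
∠H(j0.1) = 90.00° − (3.37° + 0.08°) = 86.56°

86.6°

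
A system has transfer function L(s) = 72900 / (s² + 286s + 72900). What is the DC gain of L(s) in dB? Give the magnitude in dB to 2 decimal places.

0.00 dB

L(0) = 72900 / 72900 = 1
20 log₁₀(1) = 0.000 dB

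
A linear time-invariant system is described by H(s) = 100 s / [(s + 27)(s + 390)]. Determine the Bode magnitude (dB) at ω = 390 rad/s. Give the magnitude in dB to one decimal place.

-14.9 dB

|j390| = 390
|j390 + 27| = √(390² + 27²) = 390.9
|j390 + 390| = √(390² + 390²) = 551.5
|H(j390)| = 100 × 390 / (390.9 × 551.5) = 0.18088
20 log₁₀(0.18088) = -14.85 dB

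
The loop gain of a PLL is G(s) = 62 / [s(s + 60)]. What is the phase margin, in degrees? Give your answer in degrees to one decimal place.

Gain crossover: |G(jω)| = 1 at ω ≈ 1.03 rad/s.
∠G(j1.03) = −90° − arctan(1.03/60) ≈ -90.99°
PM = 180° + (-90.99°) = 89.01°

89.0°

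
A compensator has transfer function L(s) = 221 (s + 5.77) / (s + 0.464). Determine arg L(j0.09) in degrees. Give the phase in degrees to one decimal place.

-10.1°

∠(j0.09 + 5.77) = arctan(0.09/5.77) = 0.89°
∠(j0.09 + 0.464) = arctan(0.09/0.464) = 10.98°
∠L(j0.09) = 0.89° − 10.98° = -10.08°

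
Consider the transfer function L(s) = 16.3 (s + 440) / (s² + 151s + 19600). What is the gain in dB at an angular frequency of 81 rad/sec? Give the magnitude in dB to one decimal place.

|j81 + 440| = √(81² + 440²) = 447.4
|(j81)² + 151(j81) + 19600| = |13039 + j12231| = 1.788e+04
|L(j81)| = 16.3 × 447.4 / 1.788e+04 = 0.40791
20 log₁₀(0.40791) = -7.79 dB

-7.8 dB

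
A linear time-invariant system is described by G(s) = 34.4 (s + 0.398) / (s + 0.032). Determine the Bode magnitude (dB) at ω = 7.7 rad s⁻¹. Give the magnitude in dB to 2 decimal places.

|j7.7 + 0.398| = √(7.7² + 0.398²) = 7.71
|j7.7 + 0.032| = √(7.7² + 0.032²) = 7.7
|G(j7.7)| = 34.4 × 7.71 / 7.7 = 34.446
20 log₁₀(34.446) = 30.743 dB

30.74 dB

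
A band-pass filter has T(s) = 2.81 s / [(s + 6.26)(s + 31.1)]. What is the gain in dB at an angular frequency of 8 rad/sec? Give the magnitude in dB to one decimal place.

-23.2 dB

|j8| = 8
|j8 + 6.26| = √(8² + 6.26²) = 10.16
|j8 + 31.1| = √(8² + 31.1²) = 32.11
|T(j8)| = 2.81 × 8 / (10.16 × 32.11) = 0.068914
20 log₁₀(0.068914) = -23.23 dB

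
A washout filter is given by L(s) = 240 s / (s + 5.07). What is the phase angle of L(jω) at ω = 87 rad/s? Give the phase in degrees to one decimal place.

∠(j87) = 90.00°
∠(j87 + 5.07) = arctan(87/5.07) = 86.66°
∠L(j87) = 90.00° − 86.66° = 3.34°

3.3°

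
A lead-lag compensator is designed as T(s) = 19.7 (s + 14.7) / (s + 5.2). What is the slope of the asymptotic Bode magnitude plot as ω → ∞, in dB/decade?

With 1 zero and 1 pole, the high-frequency asymptotic slope is 20 × (1 − 1) = 0 dB/decade.

0 dB/decade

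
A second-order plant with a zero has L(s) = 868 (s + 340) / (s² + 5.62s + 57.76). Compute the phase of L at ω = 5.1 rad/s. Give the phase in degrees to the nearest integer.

-41°

∠(j5.1 + 340) = arctan(5.1/340) = 0.86°
∠[(j5.1)² + 5.62(j5.1) + 57.76] = ∠[31.75 + j28.662] = 42.07°
∠L(j5.1) = 0.86° − 42.07° = -41.21°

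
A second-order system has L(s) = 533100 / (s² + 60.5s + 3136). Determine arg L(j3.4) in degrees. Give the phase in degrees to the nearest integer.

∠[(j3.4)² + 60.5(j3.4) + 3136] = ∠[3124.4 + j205.7] = 3.77°
∠L(j3.4) = −3.77° = -3.77°

-4 deg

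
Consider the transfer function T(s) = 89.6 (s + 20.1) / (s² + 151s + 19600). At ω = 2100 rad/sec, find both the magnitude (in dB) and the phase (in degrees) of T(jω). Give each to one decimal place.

|T| = -27.4 dB, ∠T = -86.4°

|j2100 + 20.1| = √(2100² + 20.1²) = 2100
|(j2100)² + 151(j2100) + 19600| = |-4.3904e+06 + j3.171e+05| = 4.402e+06
|T(j2100)| = 89.6 × 2100 / 4.402e+06 = 0.042748
20 log₁₀(0.042748) = -27.38 dB
∠(j2100 + 20.1) = arctan(2100/20.1) = 89.45°
∠[(j2100)² + 151(j2100) + 19600] = ∠[-4.3904e+06 + j3.171e+05] = 175.87°
∠T(j2100) = 89.45° − 175.87° = -86.42°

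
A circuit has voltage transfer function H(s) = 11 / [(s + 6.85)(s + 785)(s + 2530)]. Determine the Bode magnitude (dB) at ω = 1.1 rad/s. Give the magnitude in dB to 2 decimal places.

-121.96 dB

|j1.1 + 6.85| = √(1.1² + 6.85²) = 6.938
|j1.1 + 785| = √(1.1² + 785²) = 785
|j1.1 + 2530| = √(1.1² + 2530²) = 2530
|H(j1.1)| = 11 / (6.938 × 785 × 2530) = 7.9833e-07
20 log₁₀(7.9833e-07) = -121.956 dB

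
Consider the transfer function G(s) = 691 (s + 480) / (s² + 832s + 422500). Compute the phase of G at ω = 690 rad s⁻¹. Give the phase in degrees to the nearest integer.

∠(j690 + 480) = arctan(690/480) = 55.18°
∠[(j690)² + 832(j690) + 422500] = ∠[-53600 + j5.7408e+05] = 95.33°
∠G(j690) = 55.18° − 95.33° = -40.16°

-40°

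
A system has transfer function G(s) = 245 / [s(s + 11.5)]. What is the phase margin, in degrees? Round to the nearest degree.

40°

Gain crossover: |G(jω)| = 1 at ω ≈ 13.7 rad/s.
∠G(j13.7) = −90° − arctan(13.7/11.5) ≈ -139.99°
PM = 180° + (-139.99°) = 40.01°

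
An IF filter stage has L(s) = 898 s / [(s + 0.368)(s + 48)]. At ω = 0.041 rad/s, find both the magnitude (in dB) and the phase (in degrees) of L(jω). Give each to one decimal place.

|L| = 6.3 dB, ∠L = 83.6°

|j0.041| = 0.041
|j0.041 + 0.368| = √(0.041² + 0.368²) = 0.3703
|j0.041 + 48| = √(0.041² + 48²) = 48
|L(j0.041)| = 898 × 0.041 / (0.3703 × 48) = 2.0715
20 log₁₀(2.0715) = 6.33 dB
∠(j0.041) = 90.00°
∠(j0.041 + 0.368) = arctan(0.041/0.368) = 6.36°
∠(j0.041 + 48) = arctan(0.041/48) = 0.05°
∠L(j0.041) = 90.00° − (6.36° + 0.05°) = 83.59°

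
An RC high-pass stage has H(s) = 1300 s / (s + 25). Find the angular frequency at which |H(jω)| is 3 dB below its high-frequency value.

For a single-pole high-pass, the −3 dB point is at the pole: ω = 25 rad/s.

25 rad/s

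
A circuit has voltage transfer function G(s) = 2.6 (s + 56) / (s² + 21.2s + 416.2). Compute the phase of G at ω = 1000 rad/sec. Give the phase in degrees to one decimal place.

∠(j1000 + 56) = arctan(1000/56) = 86.79°
∠[(j1000)² + 21.2(j1000) + 416.2] = ∠[-9.9958e+05 + j21200] = 178.79°
∠G(j1000) = 86.79° − 178.79° = -91.99°

-92.0°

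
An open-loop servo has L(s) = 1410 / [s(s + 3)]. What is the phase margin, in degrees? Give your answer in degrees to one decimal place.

Gain crossover: |L(jω)| = 1 at ω ≈ 37.5 rad/s.
∠L(j37.5) = −90° − arctan(37.5/3) ≈ -175.42°
PM = 180° + (-175.42°) = 4.58°

4.6°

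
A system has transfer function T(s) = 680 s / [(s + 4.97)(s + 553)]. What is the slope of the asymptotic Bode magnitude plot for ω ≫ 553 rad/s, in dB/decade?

-20 dB/decade

With 1 zero and 2 poles, the high-frequency asymptotic slope is 20 × (1 − 2) = -20 dB/decade.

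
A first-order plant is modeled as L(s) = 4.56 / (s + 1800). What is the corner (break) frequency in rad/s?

The single real pole at s = −1800 gives a corner at ω = 1800 rad/s.

1800 rad/s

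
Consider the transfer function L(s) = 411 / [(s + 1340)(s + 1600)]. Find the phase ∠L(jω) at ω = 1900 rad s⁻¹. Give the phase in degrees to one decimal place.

∠(j1900 + 1340) = arctan(1900/1340) = 54.81°
∠(j1900 + 1600) = arctan(1900/1600) = 49.90°
∠L(j1900) = − (54.81° + 49.90°) = -104.71°

-104.7°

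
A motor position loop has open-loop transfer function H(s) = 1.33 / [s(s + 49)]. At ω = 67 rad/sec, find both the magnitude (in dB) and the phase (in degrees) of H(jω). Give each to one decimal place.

|H| = -72.4 dB, ∠H = -143.8 deg

|j67 + 49| = √(67² + 49²) = 83.01
|j67| = 67
|H(j67)| = 1.33 / (83.01 × 67) = 0.00023915
20 log₁₀(0.00023915) = -72.43 dB
∠(j67 + 49) = arctan(67/49) = 53.82°
∠(j67) = 90.00°
∠H(j67) = − (53.82° + 90.00°) = -143.82°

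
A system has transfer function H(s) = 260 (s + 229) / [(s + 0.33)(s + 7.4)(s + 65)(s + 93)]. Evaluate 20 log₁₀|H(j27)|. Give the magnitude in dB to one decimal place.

|j27 + 229| = √(27² + 229²) = 230.6
|j27 + 0.33| = √(27² + 0.33²) = 27
|j27 + 7.4| = √(27² + 7.4²) = 28
|j27 + 65| = √(27² + 65²) = 70.38
|j27 + 93| = √(27² + 93²) = 96.84
|H(j27)| = 260 × 230.6 / (27 × 28 × 70.38 × 96.84) = 0.011636
20 log₁₀(0.011636) = -38.68 dB

-38.7 dB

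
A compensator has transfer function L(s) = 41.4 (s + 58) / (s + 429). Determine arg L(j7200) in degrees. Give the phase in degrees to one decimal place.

2.9 deg

∠(j7200 + 58) = arctan(7200/58) = 89.54°
∠(j7200 + 429) = arctan(7200/429) = 86.59°
∠L(j7200) = 89.54° − 86.59° = 2.95°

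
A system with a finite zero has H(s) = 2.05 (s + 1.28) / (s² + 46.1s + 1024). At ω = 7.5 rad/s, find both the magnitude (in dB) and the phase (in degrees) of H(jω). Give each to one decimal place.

|j7.5 + 1.28| = √(7.5² + 1.28²) = 7.608
|(j7.5)² + 46.1(j7.5) + 1024| = |967.75 + j345.75| = 1028
|H(j7.5)| = 2.05 × 7.608 / 1028 = 0.015178
20 log₁₀(0.015178) = -36.38 dB
∠(j7.5 + 1.28) = arctan(7.5/1.28) = 80.31°
∠[(j7.5)² + 46.1(j7.5) + 1024] = ∠[967.75 + j345.75] = 19.66°
∠H(j7.5) = 80.31° − 19.66° = 60.65°

|H| = -36.4 dB, ∠H = 60.7°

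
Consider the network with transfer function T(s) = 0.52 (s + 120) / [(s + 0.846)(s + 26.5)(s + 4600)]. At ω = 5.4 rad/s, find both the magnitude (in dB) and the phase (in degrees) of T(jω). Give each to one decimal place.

|T| = -80.7 dB, ∠T = -90.1 deg

|j5.4 + 120| = √(5.4² + 120²) = 120.1
|j5.4 + 0.846| = √(5.4² + 0.846²) = 5.466
|j5.4 + 26.5| = √(5.4² + 26.5²) = 27.04
|j5.4 + 4600| = √(5.4² + 4600²) = 4600
|T(j5.4)| = 0.52 × 120.1 / (5.466 × 27.04 × 4600) = 9.186e-05
20 log₁₀(9.186e-05) = -80.74 dB
∠(j5.4 + 120) = arctan(5.4/120) = 2.58°
∠(j5.4 + 0.846) = arctan(5.4/0.846) = 81.10°
∠(j5.4 + 26.5) = arctan(5.4/26.5) = 11.52°
∠(j5.4 + 4600) = arctan(5.4/4600) = 0.07°
∠T(j5.4) = 2.58° − (81.10° + 11.52° + 0.07°) = -90.10°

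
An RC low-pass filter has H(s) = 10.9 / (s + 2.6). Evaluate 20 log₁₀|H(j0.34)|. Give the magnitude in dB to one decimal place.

12.4 dB

|j0.34 + 2.6| = √(0.34² + 2.6²) = 2.622
|H(j0.34)| = 10.9 / 2.622 = 4.1569
20 log₁₀(4.1569) = 12.38 dB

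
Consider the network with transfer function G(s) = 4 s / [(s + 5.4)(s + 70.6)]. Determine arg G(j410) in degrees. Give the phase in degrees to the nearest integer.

-79°

∠(j410) = 90.00°
∠(j410 + 5.4) = arctan(410/5.4) = 89.25°
∠(j410 + 70.6) = arctan(410/70.6) = 80.23°
∠G(j410) = 90.00° − (89.25° + 80.23°) = -79.48°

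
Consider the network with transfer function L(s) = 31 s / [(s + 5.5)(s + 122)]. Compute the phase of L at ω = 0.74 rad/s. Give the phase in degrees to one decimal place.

∠(j0.74) = 90.00°
∠(j0.74 + 5.5) = arctan(0.74/5.5) = 7.66°
∠(j0.74 + 122) = arctan(0.74/122) = 0.35°
∠L(j0.74) = 90.00° − (7.66° + 0.35°) = 81.99°

82.0°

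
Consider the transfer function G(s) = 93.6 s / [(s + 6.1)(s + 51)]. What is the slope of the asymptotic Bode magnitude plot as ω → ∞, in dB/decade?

With 1 zero and 2 poles, the high-frequency asymptotic slope is 20 × (1 − 2) = -20 dB/decade.

-20 dB/decade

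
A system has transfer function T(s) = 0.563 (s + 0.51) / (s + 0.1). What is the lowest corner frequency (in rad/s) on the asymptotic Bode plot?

Break frequencies occur at each pole and zero magnitude: 0.1 rad/s, 0.51 rad/s.
The lowest is 0.1 rad/s.

0.1 rad/s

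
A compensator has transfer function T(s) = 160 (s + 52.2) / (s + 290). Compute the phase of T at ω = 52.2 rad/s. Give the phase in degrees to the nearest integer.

∠(j52.2 + 52.2) = arctan(52.2/52.2) = 45.00°
∠(j52.2 + 290) = arctan(52.2/290) = 10.20°
∠T(j52.2) = 45.00° − 10.20° = 34.80°

35°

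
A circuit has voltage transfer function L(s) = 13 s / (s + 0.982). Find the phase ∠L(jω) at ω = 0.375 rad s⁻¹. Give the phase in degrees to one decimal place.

69.1°

∠(j0.375) = 90.00°
∠(j0.375 + 0.982) = arctan(0.375/0.982) = 20.90°
∠L(j0.375) = 90.00° − 20.90° = 69.10°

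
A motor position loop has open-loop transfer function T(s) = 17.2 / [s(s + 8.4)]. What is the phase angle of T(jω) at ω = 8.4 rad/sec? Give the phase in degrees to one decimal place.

-135.0°

∠(j8.4 + 8.4) = arctan(8.4/8.4) = 45.00°
∠(j8.4) = 90.00°
∠T(j8.4) = − (45.00° + 90.00°) = -135.00°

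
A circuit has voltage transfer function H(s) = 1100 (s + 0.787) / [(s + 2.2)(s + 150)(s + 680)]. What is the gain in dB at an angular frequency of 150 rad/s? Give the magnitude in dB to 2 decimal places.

-42.56 dB

|j150 + 0.787| = √(150² + 0.787²) = 150
|j150 + 2.2| = √(150² + 2.2²) = 150
|j150 + 150| = √(150² + 150²) = 212.1
|j150 + 680| = √(150² + 680²) = 696.3
|H(j150)| = 1100 × 150 / (150 × 212.1 × 696.3) = 0.0074459
20 log₁₀(0.0074459) = -42.562 dB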